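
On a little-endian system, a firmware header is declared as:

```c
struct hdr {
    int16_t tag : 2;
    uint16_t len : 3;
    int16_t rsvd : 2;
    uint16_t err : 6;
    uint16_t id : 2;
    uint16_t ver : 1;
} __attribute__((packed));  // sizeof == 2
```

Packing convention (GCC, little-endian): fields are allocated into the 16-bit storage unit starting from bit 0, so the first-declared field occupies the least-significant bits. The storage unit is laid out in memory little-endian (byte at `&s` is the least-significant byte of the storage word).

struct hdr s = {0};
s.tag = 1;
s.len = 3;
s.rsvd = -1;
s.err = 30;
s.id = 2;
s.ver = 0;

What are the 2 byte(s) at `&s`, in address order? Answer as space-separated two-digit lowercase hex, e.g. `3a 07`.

tag:2 = 1 → 0x1 << 0 → word 0x0001
len:3 = 3 → 0x3 << 2 → word 0x000d
rsvd:2 = -1 → 0x3 << 5 → word 0x006d
err:6 = 30 → 0x1e << 7 → word 0x0f6d
id:2 = 2 → 0x2 << 13 → word 0x4f6d
ver:1 = 0 → 0x0 << 15 → word 0x4f6d
word = 0x4f6d → little-endian bytes:
  [0]=0x6d  [1]=0x4f

6d 4f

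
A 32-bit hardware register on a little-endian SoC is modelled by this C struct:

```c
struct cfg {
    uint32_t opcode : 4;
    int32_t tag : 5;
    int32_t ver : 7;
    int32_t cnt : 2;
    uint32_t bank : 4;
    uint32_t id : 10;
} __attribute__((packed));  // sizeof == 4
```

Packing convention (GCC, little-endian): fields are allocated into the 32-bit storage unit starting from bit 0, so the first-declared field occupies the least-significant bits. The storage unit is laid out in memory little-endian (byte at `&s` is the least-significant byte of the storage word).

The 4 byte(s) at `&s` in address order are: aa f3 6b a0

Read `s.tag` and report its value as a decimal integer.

[0]=0xaa [1]=0xf3 [2]=0x6b [3]=0xa0 (little-endian) → word 0xa06bf3aa
opcode [0+:4] = (word>>0) & 0xf = 10
tag [4+:5] = (word>>4) & 0x1f = 26  ←
ver [9+:7] = (word>>9) & 0x7f = 121
cnt [16+:2] = (word>>16) & 0x3 = 3
bank [18+:4] = (word>>18) & 0xf = 10
id [22+:10] = (word>>22) & 0x3ff = 641
tag signed 5b, MSB=1: 26 - 32 = -6

-6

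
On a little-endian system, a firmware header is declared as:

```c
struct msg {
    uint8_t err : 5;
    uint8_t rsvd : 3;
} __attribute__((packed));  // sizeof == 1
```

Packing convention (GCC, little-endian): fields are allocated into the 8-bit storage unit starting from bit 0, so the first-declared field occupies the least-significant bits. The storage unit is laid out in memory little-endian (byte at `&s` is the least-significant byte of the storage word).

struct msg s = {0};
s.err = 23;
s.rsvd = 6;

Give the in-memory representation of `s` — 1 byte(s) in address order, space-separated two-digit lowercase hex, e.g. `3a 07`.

d7

err:5 = 23 → 0x17 << 0 → word 0x17
rsvd:3 = 6 → 0x6 << 5 → word 0xd7
word = 0xd7 → little-endian bytes:
  [0]=0xd7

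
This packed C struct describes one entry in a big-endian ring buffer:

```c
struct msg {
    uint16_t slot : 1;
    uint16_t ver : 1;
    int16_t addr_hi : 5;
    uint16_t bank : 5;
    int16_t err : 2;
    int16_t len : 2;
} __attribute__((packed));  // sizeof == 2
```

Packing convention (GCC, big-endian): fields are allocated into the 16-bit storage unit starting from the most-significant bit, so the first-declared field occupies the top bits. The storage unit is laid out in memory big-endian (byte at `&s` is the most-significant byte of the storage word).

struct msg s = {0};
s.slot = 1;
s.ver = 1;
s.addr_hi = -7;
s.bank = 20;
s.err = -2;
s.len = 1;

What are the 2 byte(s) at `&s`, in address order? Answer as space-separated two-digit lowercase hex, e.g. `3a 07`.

slot (1b) val=1 bits=0x1 at bit 15: 0x8000
ver (1b) val=1 bits=0x1 at bit 14: 0xc000
addr_hi (5b) val=-7 bits=0x19 at bit 9: 0xf200
bank (5b) val=20 bits=0x14 at bit 4: 0xf340
err (2b) val=-2 bits=0x2 at bit 2: 0xf348
len (2b) val=1 bits=0x1 at bit 0: 0xf349
word = 0xf349 → big-endian bytes:
  [0]=0xf3  [1]=0x49

f3 49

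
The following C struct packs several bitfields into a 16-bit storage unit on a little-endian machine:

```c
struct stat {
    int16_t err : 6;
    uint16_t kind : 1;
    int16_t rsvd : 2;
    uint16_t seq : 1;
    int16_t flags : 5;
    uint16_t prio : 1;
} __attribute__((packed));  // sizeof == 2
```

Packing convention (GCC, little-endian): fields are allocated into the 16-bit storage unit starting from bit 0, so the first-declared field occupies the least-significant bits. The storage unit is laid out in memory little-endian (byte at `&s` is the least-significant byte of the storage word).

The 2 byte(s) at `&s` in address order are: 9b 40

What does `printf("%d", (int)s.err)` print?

27

[0]=0x9b [1]=0x40 (little-endian) → word 0x409b
err [0+:6] = (word>>0) & 0x3f = 27  ←
kind [6+:1] = (word>>6) & 0x1 = 0
rsvd [7+:2] = (word>>7) & 0x3 = 1
seq [9+:1] = (word>>9) & 0x1 = 0
flags [10+:5] = (word>>10) & 0x1f = 16
prio [15+:1] = (word>>15) & 0x1 = 0
err signed 6b, MSB=0: value = 27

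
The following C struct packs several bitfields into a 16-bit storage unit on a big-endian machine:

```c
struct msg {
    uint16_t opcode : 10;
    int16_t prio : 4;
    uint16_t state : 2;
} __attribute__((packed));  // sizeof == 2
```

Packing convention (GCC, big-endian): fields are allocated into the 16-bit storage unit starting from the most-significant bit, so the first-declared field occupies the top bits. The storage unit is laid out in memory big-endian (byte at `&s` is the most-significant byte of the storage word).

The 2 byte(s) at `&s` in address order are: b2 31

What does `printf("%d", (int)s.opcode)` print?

[0]=0xb2 [1]=0x31 (big-endian) → word 0xb231
opcode [6+:10] = (word>>6) & 0x3ff = 712  ←
prio [2+:4] = (word>>2) & 0xf = 12
state [0+:2] = (word>>0) & 0x3 = 1

712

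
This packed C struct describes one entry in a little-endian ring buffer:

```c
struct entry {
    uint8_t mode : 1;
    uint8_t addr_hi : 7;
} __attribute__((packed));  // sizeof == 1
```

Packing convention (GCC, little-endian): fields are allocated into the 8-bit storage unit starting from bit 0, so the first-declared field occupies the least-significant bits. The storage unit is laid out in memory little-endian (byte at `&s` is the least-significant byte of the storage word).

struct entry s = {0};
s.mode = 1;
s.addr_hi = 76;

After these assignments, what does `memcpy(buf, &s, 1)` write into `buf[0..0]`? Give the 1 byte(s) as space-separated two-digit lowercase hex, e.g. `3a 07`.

mode (1b) val=1 bits=0x1 at bit 0: 0x01
addr_hi (7b) val=76 bits=0x4c at bit 1: 0x99
word = 0x99 → little-endian bytes:
  [0]=0x99

99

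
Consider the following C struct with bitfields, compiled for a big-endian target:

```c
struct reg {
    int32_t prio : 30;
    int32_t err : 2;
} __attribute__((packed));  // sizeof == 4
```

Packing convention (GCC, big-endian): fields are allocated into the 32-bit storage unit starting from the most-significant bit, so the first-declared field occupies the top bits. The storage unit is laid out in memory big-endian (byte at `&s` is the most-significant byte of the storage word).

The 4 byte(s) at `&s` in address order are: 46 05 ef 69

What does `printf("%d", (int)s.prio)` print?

293698522

[0]=0x46 [1]=0x05 [2]=0xef [3]=0x69 (big-endian) → word 0x4605ef69
prio:30 @ bit 2 → (0x4605ef69>>2)&0x3fffffff = 0x11817bda  ←
err:2 @ bit 0 → (0x4605ef69>>0)&0x3 = 0x1
prio signed 30b, MSB=0: value = 293698522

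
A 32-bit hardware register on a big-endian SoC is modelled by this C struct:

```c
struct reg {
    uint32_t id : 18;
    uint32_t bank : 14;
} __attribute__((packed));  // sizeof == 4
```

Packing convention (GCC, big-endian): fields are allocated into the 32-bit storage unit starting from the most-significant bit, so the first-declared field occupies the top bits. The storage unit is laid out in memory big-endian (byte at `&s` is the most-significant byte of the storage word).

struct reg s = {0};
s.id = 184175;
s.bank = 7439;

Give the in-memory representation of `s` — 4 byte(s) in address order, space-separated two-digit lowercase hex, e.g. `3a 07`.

[14+:18] id=184175 & 0x3ffff = 0x2cf6f; word=0xb3dbc000
[0+:14] bank=7439 & 0x3fff = 0x1d0f; word=0xb3dbdd0f
word = 0xb3dbdd0f → big-endian bytes:
  [0]=0xb3  [1]=0xdb  [2]=0xdd  [3]=0x0f

b3 db dd 0f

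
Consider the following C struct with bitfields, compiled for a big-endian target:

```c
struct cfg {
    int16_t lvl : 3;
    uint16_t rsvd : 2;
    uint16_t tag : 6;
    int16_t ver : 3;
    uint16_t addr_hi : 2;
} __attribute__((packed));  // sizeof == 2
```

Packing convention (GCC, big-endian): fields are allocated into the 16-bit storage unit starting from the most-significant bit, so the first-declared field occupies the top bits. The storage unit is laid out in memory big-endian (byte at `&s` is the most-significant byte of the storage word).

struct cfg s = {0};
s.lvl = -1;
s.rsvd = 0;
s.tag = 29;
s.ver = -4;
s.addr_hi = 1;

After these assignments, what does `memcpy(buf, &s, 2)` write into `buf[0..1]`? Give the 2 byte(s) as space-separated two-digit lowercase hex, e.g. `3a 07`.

e3 b1

[13+:3] lvl=-1 & 0x7 = 0x7; word=0xe000
[11+:2] rsvd=0 & 0x3 = 0x0; word=0xe000
[5+:6] tag=29 & 0x3f = 0x1d; word=0xe3a0
[2+:3] ver=-4 & 0x7 = 0x4; word=0xe3b0
[0+:2] addr_hi=1 & 0x3 = 0x1; word=0xe3b1
word = 0xe3b1 → big-endian bytes:
  [0]=0xe3  [1]=0xb1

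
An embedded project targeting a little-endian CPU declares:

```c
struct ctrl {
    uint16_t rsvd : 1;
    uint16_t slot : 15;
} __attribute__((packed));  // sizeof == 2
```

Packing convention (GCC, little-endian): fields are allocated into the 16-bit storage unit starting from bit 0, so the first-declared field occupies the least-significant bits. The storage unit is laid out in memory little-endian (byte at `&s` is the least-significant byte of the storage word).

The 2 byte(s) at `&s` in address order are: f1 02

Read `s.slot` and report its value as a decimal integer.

376

[0]=0xf1 [1]=0x02 (little-endian) → word 0x02f1
rsvd:1 @ bit 0 → (0x02f1>>0)&0x1 = 0x1
slot:15 @ bit 1 → (0x02f1>>1)&0x7fff = 0x178  ←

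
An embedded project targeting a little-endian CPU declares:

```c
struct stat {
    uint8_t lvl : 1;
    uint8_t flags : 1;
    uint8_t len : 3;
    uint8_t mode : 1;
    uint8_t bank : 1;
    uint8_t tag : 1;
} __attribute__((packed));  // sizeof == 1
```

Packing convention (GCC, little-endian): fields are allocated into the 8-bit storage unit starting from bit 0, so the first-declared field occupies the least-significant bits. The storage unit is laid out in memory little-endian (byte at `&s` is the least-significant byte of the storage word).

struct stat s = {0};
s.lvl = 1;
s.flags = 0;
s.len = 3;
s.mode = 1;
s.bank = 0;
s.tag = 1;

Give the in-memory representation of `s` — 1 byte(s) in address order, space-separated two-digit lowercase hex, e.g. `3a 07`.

lvl (1b) val=1 bits=0x1 at bit 0: 0x01
flags (1b) val=0 bits=0x0 at bit 1: 0x01
len (3b) val=3 bits=0x3 at bit 2: 0x0d
mode (1b) val=1 bits=0x1 at bit 5: 0x2d
bank (1b) val=0 bits=0x0 at bit 6: 0x2d
tag (1b) val=1 bits=0x1 at bit 7: 0xad
word = 0xad → little-endian bytes:
  [0]=0xad

ad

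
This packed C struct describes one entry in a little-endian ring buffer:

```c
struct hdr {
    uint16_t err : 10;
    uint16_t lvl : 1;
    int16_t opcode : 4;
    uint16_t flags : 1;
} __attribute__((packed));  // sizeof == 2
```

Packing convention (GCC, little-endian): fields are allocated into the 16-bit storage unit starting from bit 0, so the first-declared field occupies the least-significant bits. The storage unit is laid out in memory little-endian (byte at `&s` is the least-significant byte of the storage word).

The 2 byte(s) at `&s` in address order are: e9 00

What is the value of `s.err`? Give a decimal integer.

233

[0]=0xe9 [1]=0x00 (little-endian) → word 0x00e9
err:10 @ bit 0 → (0x00e9>>0)&0x3ff = 0xe9  ←
lvl:1 @ bit 10 → (0x00e9>>10)&0x1 = 0x0
opcode:4 @ bit 11 → (0x00e9>>11)&0xf = 0x0
flags:1 @ bit 15 → (0x00e9>>15)&0x1 = 0x0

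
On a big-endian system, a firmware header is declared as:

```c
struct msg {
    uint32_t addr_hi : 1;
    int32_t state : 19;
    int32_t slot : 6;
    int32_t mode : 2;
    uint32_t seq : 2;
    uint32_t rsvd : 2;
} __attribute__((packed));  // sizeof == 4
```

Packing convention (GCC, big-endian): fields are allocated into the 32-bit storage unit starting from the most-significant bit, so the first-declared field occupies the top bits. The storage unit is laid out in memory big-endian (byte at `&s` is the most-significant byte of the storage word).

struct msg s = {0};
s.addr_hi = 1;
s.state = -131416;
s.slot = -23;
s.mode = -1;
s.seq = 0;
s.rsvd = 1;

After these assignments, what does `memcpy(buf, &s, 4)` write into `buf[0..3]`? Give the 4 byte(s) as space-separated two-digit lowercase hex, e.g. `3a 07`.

addr_hi:1 = 1 → 0x1 << 31 → word 0x80000000
state:19 = -131416 → 0x5fea8 << 12 → word 0xdfea8000
slot:6 = -23 → 0x29 << 6 → word 0xdfea8a40
mode:2 = -1 → 0x3 << 4 → word 0xdfea8a70
seq:2 = 0 → 0x0 << 2 → word 0xdfea8a70
rsvd:2 = 1 → 0x1 << 0 → word 0xdfea8a71
word = 0xdfea8a71 → big-endian bytes:
  [0]=0xdf  [1]=0xea  [2]=0x8a  [3]=0x71

df ea 8a 71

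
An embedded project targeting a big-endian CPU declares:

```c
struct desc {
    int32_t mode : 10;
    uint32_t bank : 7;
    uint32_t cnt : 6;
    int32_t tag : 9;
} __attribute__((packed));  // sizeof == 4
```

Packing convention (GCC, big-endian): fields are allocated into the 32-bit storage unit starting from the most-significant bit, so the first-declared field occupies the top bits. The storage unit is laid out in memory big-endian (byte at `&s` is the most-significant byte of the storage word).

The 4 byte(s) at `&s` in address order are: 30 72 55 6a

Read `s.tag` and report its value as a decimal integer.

-150

[0]=0x30 [1]=0x72 [2]=0x55 [3]=0x6a (big-endian) → word 0x3072556a
mode [22+:10] = (word>>22) & 0x3ff = 193
bank [15+:7] = (word>>15) & 0x7f = 100
cnt [9+:6] = (word>>9) & 0x3f = 42
tag [0+:9] = (word>>0) & 0x1ff = 362  ←
tag signed 9b, MSB=1: 362 - 512 = -150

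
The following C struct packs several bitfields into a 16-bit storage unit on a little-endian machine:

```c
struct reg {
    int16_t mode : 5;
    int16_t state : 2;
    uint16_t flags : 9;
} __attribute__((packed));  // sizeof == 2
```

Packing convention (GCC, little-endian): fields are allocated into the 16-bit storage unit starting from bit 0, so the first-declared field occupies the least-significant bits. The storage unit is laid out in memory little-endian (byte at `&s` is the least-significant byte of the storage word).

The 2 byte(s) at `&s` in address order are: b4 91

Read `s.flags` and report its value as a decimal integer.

291

[0]=0xb4 [1]=0x91 (little-endian) → word 0x91b4
mode:5 @ bit 0 → (0x91b4>>0)&0x1f = 0x14
state:2 @ bit 5 → (0x91b4>>5)&0x3 = 0x1
flags:9 @ bit 7 → (0x91b4>>7)&0x1ff = 0x123  ←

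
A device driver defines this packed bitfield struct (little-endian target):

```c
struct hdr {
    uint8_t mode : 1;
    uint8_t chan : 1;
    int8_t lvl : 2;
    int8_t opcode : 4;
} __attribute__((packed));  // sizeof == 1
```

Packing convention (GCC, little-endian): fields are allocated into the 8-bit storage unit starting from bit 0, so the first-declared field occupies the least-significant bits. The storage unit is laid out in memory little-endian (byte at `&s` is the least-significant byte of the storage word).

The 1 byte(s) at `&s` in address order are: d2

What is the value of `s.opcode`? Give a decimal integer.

[0]=0xd2 (little-endian) → word 0xd2
mode:1 @ bit 0 → (0xd2>>0)&0x1 = 0x0
chan:1 @ bit 1 → (0xd2>>1)&0x1 = 0x1
lvl:2 @ bit 2 → (0xd2>>2)&0x3 = 0x0
opcode:4 @ bit 4 → (0xd2>>4)&0xf = 0xd  ←
opcode signed 4b, MSB=1: 13 - 16 = -3

-3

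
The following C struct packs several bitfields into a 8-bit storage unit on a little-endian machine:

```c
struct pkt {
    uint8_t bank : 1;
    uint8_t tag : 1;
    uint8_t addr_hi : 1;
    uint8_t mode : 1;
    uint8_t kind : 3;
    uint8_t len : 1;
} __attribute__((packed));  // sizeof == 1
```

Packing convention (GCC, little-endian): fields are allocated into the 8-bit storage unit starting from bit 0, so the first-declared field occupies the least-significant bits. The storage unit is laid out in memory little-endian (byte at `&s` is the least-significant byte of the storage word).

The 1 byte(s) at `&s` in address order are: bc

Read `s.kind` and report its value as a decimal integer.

3

[0]=0xbc (little-endian) → word 0xbc
bank [0+:1] = (word>>0) & 0x1 = 0
tag [1+:1] = (word>>1) & 0x1 = 0
addr_hi [2+:1] = (word>>2) & 0x1 = 1
mode [3+:1] = (word>>3) & 0x1 = 1
kind [4+:3] = (word>>4) & 0x7 = 3  ←
len [7+:1] = (word>>7) & 0x1 = 1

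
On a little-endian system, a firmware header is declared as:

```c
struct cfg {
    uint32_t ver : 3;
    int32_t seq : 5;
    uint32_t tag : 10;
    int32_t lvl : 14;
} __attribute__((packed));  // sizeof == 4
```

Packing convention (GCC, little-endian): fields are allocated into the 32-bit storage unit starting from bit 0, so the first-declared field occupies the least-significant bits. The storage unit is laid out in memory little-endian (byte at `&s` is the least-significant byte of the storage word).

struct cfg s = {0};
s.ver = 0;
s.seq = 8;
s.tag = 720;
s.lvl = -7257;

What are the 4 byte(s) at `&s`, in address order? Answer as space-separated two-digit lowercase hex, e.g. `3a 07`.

[0+:3] ver=0 & 0x7 = 0x0; word=0x00000000
[3+:5] seq=8 & 0x1f = 0x8; word=0x00000040
[8+:10] tag=720 & 0x3ff = 0x2d0; word=0x0002d040
[18+:14] lvl=-7257 & 0x3fff = 0x23a7; word=0x8e9ed040
word = 0x8e9ed040 → little-endian bytes:
  [0]=0x40  [1]=0xd0  [2]=0x9e  [3]=0x8e

40 d0 9e 8e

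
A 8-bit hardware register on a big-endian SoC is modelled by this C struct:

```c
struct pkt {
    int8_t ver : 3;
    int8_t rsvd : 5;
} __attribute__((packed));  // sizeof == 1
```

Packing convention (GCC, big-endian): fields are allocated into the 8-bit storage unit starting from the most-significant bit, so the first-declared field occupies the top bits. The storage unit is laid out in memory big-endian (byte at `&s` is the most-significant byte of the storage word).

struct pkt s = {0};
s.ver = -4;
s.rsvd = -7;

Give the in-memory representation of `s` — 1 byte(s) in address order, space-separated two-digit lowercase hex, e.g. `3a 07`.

99

[5+:3] ver=-4 & 0x7 = 0x4; word=0x80
[0+:5] rsvd=-7 & 0x1f = 0x19; word=0x99
word = 0x99 → big-endian bytes:
  [0]=0x99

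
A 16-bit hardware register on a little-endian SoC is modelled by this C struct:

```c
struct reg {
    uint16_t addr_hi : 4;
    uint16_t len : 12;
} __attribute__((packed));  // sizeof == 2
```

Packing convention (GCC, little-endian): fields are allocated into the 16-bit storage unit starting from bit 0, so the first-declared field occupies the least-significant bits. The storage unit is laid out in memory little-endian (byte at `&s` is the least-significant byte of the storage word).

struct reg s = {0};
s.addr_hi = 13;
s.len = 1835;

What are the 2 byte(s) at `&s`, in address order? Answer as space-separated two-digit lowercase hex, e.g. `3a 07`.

bd 72

addr_hi:4 = 13 → 0xd << 0 → word 0x000d
len:12 = 1835 → 0x72b << 4 → word 0x72bd
word = 0x72bd → little-endian bytes:
  [0]=0xbd  [1]=0x72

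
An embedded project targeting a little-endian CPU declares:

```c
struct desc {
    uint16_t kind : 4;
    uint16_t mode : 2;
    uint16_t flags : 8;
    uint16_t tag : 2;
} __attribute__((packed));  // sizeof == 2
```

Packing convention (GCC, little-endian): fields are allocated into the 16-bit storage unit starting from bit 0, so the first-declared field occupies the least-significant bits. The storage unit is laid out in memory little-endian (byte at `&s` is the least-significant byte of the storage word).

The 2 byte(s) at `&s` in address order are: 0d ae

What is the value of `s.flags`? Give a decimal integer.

184

[0]=0x0d [1]=0xae (little-endian) → word 0xae0d
kind [0+:4] = (word>>0) & 0xf = 13
mode [4+:2] = (word>>4) & 0x3 = 0
flags [6+:8] = (word>>6) & 0xff = 184  ←
tag [14+:2] = (word>>14) & 0x3 = 2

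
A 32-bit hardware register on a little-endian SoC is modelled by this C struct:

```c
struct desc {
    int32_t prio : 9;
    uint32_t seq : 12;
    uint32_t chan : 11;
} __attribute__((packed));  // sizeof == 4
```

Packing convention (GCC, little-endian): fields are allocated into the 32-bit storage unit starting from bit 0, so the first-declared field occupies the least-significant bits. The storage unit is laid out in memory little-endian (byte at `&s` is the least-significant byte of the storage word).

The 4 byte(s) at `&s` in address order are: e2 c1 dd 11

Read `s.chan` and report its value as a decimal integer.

[0]=0xe2 [1]=0xc1 [2]=0xdd [3]=0x11 (little-endian) → word 0x11ddc1e2
prio:9 @ bit 0 → (0x11ddc1e2>>0)&0x1ff = 0x1e2
seq:12 @ bit 9 → (0x11ddc1e2>>9)&0xfff = 0xee0
chan:11 @ bit 21 → (0x11ddc1e2>>21)&0x7ff = 0x8e  ←

142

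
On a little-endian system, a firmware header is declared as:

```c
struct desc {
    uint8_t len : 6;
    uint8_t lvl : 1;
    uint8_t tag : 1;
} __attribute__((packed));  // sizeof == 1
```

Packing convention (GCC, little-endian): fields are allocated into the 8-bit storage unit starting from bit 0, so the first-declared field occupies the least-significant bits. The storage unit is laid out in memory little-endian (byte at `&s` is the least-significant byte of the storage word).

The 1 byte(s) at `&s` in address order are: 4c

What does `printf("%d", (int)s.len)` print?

12

[0]=0x4c (little-endian) → word 0x4c
len [0+:6] = (word>>0) & 0x3f = 12  ←
lvl [6+:1] = (word>>6) & 0x1 = 1
tag [7+:1] = (word>>7) & 0x1 = 0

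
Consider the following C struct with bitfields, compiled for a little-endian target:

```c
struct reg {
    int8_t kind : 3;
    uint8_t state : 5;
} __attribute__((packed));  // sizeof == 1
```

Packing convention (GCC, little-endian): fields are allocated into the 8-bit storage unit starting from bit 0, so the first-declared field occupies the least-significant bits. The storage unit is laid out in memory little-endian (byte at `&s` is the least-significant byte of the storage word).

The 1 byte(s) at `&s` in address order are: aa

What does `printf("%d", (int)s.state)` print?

21

[0]=0xaa (little-endian) → word 0xaa
kind:3 @ bit 0 → (0xaa>>0)&0x7 = 0x2
state:5 @ bit 3 → (0xaa>>3)&0x1f = 0x15  ←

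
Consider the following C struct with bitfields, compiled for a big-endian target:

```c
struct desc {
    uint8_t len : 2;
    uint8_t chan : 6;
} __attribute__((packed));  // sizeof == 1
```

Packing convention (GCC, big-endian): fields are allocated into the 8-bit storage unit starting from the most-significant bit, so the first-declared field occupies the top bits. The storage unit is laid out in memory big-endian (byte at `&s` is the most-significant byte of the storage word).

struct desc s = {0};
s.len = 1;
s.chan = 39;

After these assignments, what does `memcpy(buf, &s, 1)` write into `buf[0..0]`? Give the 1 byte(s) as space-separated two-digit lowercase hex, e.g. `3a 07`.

67

len (2b) val=1 bits=0x1 at bit 6: 0x40
chan (6b) val=39 bits=0x27 at bit 0: 0x67
word = 0x67 → big-endian bytes:
  [0]=0x67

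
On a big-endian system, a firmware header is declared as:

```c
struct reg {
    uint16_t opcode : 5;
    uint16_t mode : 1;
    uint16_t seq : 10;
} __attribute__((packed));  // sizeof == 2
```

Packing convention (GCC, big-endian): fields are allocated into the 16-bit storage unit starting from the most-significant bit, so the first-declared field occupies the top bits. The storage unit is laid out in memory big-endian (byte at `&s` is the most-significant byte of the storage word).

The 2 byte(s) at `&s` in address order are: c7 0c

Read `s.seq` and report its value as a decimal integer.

780

[0]=0xc7 [1]=0x0c (big-endian) → word 0xc70c
opcode:5 @ bit 11 → (0xc70c>>11)&0x1f = 0x18
mode:1 @ bit 10 → (0xc70c>>10)&0x1 = 0x1
seq:10 @ bit 0 → (0xc70c>>0)&0x3ff = 0x30c  ←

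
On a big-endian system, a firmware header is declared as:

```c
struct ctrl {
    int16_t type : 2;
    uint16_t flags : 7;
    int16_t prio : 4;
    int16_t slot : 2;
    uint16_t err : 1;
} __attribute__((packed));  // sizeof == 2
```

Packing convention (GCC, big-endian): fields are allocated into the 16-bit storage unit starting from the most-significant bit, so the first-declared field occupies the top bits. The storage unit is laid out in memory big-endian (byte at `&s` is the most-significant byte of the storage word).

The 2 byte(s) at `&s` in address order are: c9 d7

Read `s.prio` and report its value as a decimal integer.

[0]=0xc9 [1]=0xd7 (big-endian) → word 0xc9d7
type [14+:2] = (word>>14) & 0x3 = 3
flags [7+:7] = (word>>7) & 0x7f = 19
prio [3+:4] = (word>>3) & 0xf = 10  ←
slot [1+:2] = (word>>1) & 0x3 = 3
err [0+:1] = (word>>0) & 0x1 = 1
prio signed 4b, MSB=1: 10 - 16 = -6

-6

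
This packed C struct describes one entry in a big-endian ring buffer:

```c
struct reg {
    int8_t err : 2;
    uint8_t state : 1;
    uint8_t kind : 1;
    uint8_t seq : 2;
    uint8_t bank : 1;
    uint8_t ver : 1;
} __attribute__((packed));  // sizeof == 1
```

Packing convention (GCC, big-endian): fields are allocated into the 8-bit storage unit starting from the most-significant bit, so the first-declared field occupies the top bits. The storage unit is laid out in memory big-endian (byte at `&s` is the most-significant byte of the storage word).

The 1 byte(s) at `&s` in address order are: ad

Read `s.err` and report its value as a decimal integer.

-2

[0]=0xad (big-endian) → word 0xad
err:2 @ bit 6 → (0xad>>6)&0x3 = 0x2  ←
state:1 @ bit 5 → (0xad>>5)&0x1 = 0x1
kind:1 @ bit 4 → (0xad>>4)&0x1 = 0x0
seq:2 @ bit 2 → (0xad>>2)&0x3 = 0x3
bank:1 @ bit 1 → (0xad>>1)&0x1 = 0x0
ver:1 @ bit 0 → (0xad>>0)&0x1 = 0x1
err signed 2b, MSB=1: 2 - 4 = -2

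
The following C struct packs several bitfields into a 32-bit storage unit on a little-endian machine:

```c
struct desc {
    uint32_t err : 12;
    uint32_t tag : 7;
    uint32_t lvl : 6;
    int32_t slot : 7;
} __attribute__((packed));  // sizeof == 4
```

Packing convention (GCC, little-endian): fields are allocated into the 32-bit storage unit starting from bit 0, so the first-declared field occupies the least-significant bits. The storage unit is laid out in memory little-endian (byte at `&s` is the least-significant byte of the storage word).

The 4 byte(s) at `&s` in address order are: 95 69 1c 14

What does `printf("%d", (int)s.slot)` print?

[0]=0x95 [1]=0x69 [2]=0x1c [3]=0x14 (little-endian) → word 0x141c6995
err:12 @ bit 0 → (0x141c6995>>0)&0xfff = 0x995
tag:7 @ bit 12 → (0x141c6995>>12)&0x7f = 0x46
lvl:6 @ bit 19 → (0x141c6995>>19)&0x3f = 0x3
slot:7 @ bit 25 → (0x141c6995>>25)&0x7f = 0xa  ←
slot signed 7b, MSB=0: value = 10

10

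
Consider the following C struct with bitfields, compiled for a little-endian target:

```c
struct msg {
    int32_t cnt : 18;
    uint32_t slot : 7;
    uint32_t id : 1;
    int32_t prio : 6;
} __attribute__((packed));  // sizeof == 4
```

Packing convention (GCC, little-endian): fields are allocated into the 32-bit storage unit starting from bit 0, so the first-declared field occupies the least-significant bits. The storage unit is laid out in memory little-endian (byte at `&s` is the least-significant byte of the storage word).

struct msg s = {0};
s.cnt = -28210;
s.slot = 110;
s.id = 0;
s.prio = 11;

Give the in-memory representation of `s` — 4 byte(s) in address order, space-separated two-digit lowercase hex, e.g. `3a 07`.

cnt:18 = -28210 → 0x391ce << 0 → word 0x000391ce
slot:7 = 110 → 0x6e << 18 → word 0x01bb91ce
id:1 = 0 → 0x0 << 25 → word 0x01bb91ce
prio:6 = 11 → 0xb << 26 → word 0x2dbb91ce
word = 0x2dbb91ce → little-endian bytes:
  [0]=0xce  [1]=0x91  [2]=0xbb  [3]=0x2d

ce 91 bb 2d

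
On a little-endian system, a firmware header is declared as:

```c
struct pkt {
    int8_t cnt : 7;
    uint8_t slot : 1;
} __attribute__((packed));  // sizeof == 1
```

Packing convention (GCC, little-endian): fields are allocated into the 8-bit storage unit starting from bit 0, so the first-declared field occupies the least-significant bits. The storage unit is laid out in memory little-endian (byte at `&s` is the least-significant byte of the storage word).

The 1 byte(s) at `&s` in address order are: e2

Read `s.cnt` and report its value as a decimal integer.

[0]=0xe2 (little-endian) → word 0xe2
cnt [0+:7] = (word>>0) & 0x7f = 98  ←
slot [7+:1] = (word>>7) & 0x1 = 1
cnt signed 7b, MSB=1: 98 - 128 = -30

-30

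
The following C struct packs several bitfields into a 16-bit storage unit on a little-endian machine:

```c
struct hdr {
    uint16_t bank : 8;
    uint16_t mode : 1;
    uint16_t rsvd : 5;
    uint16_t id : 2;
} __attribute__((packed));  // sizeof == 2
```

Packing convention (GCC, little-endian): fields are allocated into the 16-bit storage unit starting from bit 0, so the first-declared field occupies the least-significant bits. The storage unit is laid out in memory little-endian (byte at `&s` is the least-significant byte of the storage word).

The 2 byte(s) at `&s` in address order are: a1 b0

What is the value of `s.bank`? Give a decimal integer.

[0]=0xa1 [1]=0xb0 (little-endian) → word 0xb0a1
bank:8 @ bit 0 → (0xb0a1>>0)&0xff = 0xa1  ←
mode:1 @ bit 8 → (0xb0a1>>8)&0x1 = 0x0
rsvd:5 @ bit 9 → (0xb0a1>>9)&0x1f = 0x18
id:2 @ bit 14 → (0xb0a1>>14)&0x3 = 0x2

161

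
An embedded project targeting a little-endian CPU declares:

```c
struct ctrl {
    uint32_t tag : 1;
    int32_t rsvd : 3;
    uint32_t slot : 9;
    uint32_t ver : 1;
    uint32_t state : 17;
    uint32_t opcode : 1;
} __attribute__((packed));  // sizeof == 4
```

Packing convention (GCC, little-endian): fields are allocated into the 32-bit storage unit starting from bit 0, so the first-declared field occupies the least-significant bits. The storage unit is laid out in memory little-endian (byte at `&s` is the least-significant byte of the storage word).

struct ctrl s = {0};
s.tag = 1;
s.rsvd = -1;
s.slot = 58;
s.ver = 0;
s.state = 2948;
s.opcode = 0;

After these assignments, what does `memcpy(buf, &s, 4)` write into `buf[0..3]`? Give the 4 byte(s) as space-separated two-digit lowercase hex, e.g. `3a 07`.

af 03 e1 02

[0+:1] tag=1 & 0x1 = 0x1; word=0x00000001
[1+:3] rsvd=-1 & 0x7 = 0x7; word=0x0000000f
[4+:9] slot=58 & 0x1ff = 0x3a; word=0x000003af
[13+:1] ver=0 & 0x1 = 0x0; word=0x000003af
[14+:17] state=2948 & 0x1ffff = 0xb84; word=0x02e103af
[31+:1] opcode=0 & 0x1 = 0x0; word=0x02e103af
word = 0x02e103af → little-endian bytes:
  [0]=0xaf  [1]=0x03  [2]=0xe1  [3]=0x02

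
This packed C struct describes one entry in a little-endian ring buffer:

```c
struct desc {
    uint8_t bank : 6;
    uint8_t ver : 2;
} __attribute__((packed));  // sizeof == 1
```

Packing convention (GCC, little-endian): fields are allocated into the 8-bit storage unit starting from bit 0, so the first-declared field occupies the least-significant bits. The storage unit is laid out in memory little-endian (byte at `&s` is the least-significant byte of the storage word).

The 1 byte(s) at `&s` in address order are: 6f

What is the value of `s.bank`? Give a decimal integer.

[0]=0x6f (little-endian) → word 0x6f
bank [0+:6] = (word>>0) & 0x3f = 47  ←
ver [6+:2] = (word>>6) & 0x3 = 1

47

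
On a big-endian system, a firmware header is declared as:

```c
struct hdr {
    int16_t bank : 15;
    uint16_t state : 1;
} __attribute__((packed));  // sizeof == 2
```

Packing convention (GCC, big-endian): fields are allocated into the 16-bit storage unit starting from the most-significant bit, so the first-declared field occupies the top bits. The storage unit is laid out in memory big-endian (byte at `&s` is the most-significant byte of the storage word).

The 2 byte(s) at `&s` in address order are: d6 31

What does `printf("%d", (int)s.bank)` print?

[0]=0xd6 [1]=0x31 (big-endian) → word 0xd631
bank:15 @ bit 1 → (0xd631>>1)&0x7fff = 0x6b18  ←
state:1 @ bit 0 → (0xd631>>0)&0x1 = 0x1
bank signed 15b, MSB=1: 27416 - 32768 = -5352

-5352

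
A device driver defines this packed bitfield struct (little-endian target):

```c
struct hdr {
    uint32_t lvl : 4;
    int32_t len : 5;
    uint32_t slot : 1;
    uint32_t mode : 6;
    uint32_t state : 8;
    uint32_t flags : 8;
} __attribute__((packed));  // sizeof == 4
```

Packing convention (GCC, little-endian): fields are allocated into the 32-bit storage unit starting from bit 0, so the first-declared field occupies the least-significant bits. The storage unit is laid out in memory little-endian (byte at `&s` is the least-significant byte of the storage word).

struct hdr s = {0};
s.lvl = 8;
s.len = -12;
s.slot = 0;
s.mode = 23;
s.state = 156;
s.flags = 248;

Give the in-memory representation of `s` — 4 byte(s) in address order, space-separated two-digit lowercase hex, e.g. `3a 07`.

lvl (4b) val=8 bits=0x8 at bit 0: 0x00000008
len (5b) val=-12 bits=0x14 at bit 4: 0x00000148
slot (1b) val=0 bits=0x0 at bit 9: 0x00000148
mode (6b) val=23 bits=0x17 at bit 10: 0x00005d48
state (8b) val=156 bits=0x9c at bit 16: 0x009c5d48
flags (8b) val=248 bits=0xf8 at bit 24: 0xf89c5d48
word = 0xf89c5d48 → little-endian bytes:
  [0]=0x48  [1]=0x5d  [2]=0x9c  [3]=0xf8

48 5d 9c f8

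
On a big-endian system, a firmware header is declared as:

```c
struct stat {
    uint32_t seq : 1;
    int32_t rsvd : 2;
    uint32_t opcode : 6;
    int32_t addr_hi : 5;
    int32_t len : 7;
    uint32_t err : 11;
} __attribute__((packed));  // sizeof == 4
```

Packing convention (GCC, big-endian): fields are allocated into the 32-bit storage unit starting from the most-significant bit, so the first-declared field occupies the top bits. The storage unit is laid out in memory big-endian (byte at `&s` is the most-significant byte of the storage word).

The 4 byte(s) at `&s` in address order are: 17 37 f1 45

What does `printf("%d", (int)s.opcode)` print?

46

[0]=0x17 [1]=0x37 [2]=0xf1 [3]=0x45 (big-endian) → word 0x1737f145
seq [31+:1] = (word>>31) & 0x1 = 0
rsvd [29+:2] = (word>>29) & 0x3 = 0
opcode [23+:6] = (word>>23) & 0x3f = 46  ←
addr_hi [18+:5] = (word>>18) & 0x1f = 13
len [11+:7] = (word>>11) & 0x7f = 126
err [0+:11] = (word>>0) & 0x7ff = 325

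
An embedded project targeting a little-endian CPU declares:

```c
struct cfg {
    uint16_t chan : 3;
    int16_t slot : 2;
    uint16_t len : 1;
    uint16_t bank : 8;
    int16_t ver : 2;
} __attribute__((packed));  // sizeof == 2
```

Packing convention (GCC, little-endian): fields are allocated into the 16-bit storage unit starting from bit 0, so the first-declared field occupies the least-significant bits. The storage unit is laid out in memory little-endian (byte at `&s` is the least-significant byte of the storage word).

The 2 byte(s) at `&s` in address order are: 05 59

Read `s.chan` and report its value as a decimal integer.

[0]=0x05 [1]=0x59 (little-endian) → word 0x5905
chan [0+:3] = (word>>0) & 0x7 = 5  ←
slot [3+:2] = (word>>3) & 0x3 = 0
len [5+:1] = (word>>5) & 0x1 = 0
bank [6+:8] = (word>>6) & 0xff = 100
ver [14+:2] = (word>>14) & 0x3 = 1

5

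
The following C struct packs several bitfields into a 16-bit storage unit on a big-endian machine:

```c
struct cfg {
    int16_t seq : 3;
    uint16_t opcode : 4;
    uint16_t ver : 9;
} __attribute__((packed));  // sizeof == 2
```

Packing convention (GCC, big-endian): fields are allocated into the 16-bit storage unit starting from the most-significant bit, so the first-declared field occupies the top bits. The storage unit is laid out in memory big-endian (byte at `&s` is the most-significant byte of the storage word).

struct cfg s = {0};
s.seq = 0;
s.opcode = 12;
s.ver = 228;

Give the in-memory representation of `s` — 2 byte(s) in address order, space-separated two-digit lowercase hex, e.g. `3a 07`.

[13+:3] seq=0 & 0x7 = 0x0; word=0x0000
[9+:4] opcode=12 & 0xf = 0xc; word=0x1800
[0+:9] ver=228 & 0x1ff = 0xe4; word=0x18e4
word = 0x18e4 → big-endian bytes:
  [0]=0x18  [1]=0xe4

18 e4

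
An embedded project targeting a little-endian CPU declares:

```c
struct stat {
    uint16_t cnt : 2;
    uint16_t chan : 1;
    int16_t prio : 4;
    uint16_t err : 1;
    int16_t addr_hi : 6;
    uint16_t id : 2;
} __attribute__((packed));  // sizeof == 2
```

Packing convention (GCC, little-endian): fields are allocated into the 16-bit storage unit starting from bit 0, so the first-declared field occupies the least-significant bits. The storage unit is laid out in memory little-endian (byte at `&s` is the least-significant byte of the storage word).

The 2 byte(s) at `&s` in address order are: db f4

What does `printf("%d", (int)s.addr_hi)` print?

-12

[0]=0xdb [1]=0xf4 (little-endian) → word 0xf4db
cnt:2 @ bit 0 → (0xf4db>>0)&0x3 = 0x3
chan:1 @ bit 2 → (0xf4db>>2)&0x1 = 0x0
prio:4 @ bit 3 → (0xf4db>>3)&0xf = 0xb
err:1 @ bit 7 → (0xf4db>>7)&0x1 = 0x1
addr_hi:6 @ bit 8 → (0xf4db>>8)&0x3f = 0x34  ←
id:2 @ bit 14 → (0xf4db>>14)&0x3 = 0x3
addr_hi signed 6b, MSB=1: 52 - 64 = -12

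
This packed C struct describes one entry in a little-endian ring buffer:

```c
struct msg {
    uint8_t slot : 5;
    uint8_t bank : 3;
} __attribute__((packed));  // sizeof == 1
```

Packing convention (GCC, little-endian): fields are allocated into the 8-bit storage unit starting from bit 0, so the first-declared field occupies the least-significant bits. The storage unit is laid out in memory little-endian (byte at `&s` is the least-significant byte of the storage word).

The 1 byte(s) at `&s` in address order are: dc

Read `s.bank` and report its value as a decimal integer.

6

[0]=0xdc (little-endian) → word 0xdc
slot [0+:5] = (word>>0) & 0x1f = 28
bank [5+:3] = (word>>5) & 0x7 = 6  ←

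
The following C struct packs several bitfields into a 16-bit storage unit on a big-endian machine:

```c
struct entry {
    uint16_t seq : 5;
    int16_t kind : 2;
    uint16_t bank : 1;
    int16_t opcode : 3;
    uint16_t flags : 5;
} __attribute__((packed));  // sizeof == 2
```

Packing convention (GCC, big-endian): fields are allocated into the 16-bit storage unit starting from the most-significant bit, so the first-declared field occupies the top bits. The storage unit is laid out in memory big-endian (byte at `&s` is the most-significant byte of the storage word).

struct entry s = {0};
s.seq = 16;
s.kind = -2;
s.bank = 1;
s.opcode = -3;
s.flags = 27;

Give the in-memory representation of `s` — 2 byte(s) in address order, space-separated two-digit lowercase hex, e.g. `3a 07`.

[11+:5] seq=16 & 0x1f = 0x10; word=0x8000
[9+:2] kind=-2 & 0x3 = 0x2; word=0x8400
[8+:1] bank=1 & 0x1 = 0x1; word=0x8500
[5+:3] opcode=-3 & 0x7 = 0x5; word=0x85a0
[0+:5] flags=27 & 0x1f = 0x1b; word=0x85bb
word = 0x85bb → big-endian bytes:
  [0]=0x85  [1]=0xbb

85 bb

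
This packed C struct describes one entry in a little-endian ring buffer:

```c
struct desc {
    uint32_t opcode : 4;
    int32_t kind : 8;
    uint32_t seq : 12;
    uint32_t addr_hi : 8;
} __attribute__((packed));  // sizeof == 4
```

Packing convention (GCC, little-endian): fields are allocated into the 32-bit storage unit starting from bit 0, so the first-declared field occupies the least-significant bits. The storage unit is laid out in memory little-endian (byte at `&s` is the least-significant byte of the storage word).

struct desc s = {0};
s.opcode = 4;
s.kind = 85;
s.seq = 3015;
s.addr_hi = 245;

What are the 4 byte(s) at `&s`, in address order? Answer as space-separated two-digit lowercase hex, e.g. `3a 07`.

54 75 bc f5

[0+:4] opcode=4 & 0xf = 0x4; word=0x00000004
[4+:8] kind=85 & 0xff = 0x55; word=0x00000554
[12+:12] seq=3015 & 0xfff = 0xbc7; word=0x00bc7554
[24+:8] addr_hi=245 & 0xff = 0xf5; word=0xf5bc7554
word = 0xf5bc7554 → little-endian bytes:
  [0]=0x54  [1]=0x75  [2]=0xbc  [3]=0xf5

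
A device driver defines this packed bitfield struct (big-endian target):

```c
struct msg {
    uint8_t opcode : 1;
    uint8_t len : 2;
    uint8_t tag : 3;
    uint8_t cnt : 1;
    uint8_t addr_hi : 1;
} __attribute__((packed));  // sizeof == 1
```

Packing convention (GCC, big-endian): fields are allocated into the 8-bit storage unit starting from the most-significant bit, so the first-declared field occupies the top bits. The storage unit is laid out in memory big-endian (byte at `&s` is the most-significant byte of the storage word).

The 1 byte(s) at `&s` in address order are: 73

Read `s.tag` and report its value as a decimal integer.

[0]=0x73 (big-endian) → word 0x73
opcode [7+:1] = (word>>7) & 0x1 = 0
len [5+:2] = (word>>5) & 0x3 = 3
tag [2+:3] = (word>>2) & 0x7 = 4  ←
cnt [1+:1] = (word>>1) & 0x1 = 1
addr_hi [0+:1] = (word>>0) & 0x1 = 1

4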